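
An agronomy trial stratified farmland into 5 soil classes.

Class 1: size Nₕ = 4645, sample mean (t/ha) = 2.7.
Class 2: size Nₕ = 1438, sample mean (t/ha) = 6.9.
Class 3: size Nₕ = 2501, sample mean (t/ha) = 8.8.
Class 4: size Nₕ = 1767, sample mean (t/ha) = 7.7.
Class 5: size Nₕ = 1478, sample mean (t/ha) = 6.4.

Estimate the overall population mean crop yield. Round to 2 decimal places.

5.71

N = 4645 + 1438 + 2501 + 1767 + 1478 = 11829.
Weight each subgroup mean by Nₕ/N and sum.
Σ Nₕx̄ₕ = 4645·2.7 + 1438·6.9 + 2501·8.8 + 1767·7.7 + 1478·6.4 = 12541.5 + 9922.2 + 22008.8 + 13605.9 + 9459.2 = 67537.6.
Divide by N: 67537.6 / 11829 = 5.7095... → 5.71.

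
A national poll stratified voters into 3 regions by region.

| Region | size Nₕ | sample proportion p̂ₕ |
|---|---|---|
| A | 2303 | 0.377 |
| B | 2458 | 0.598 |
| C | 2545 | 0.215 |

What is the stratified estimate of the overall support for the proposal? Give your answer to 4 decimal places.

Wₕ = Nₕ/N with N = 7306: 0.3152, 0.3364, 0.3483.
p̂_st = 0.3152·0.377 + 0.3364·0.598 + 0.3483·0.215 ≈ 0.394921... → 0.3949.

0.3949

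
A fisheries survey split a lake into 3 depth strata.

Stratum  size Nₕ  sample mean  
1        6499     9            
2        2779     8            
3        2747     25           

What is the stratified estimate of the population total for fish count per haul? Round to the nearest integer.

149398

1: 6499·9 = 58491
2: 2779·8 = 22232
3: 2747·25 = 68675
τ̂ = Σ Nₕx̄ₕ = 149398.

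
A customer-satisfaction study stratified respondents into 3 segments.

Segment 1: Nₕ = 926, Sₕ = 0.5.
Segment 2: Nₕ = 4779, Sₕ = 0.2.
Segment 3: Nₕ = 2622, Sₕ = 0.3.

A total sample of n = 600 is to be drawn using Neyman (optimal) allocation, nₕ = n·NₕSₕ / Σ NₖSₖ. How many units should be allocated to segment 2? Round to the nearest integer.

Σ NₕSₕ = 926·0.5 + 4779·0.2 + 2622·0.3 = 2205.4.
Share for 2: 955.8/2205.4 = 0.43339.
n_2 = 600 × 0.43339 = 260.034... → 260.

260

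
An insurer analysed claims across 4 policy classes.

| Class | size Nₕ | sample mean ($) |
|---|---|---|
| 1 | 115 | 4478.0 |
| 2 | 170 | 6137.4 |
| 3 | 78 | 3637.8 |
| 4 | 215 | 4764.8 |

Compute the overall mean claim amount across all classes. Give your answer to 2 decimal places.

4959.36

N = 578; weights Wₕ = Nₕ/N = (0.1990, 0.2941, 0.1349, 0.3720).
x̄_st = Σ Wₕ·x̄ₕ = 0.1990·4478.0 + 0.2941·6137.4 + 0.1349·3637.8 + 0.3720·4764.8 ≈ 4959.3571...
→ 4959.36.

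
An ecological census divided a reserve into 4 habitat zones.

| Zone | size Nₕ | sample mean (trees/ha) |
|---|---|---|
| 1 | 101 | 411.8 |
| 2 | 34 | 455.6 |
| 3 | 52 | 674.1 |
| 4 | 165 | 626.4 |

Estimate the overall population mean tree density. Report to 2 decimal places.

N = 101 + 34 + 52 + 165 = 352.
Weight each subgroup mean by Nₕ/N and sum.
Σ Nₕx̄ₕ = 101·411.8 + 34·455.6 + 52·674.1 + 165·626.4 = 41591.8 + 15490.4 + 35053.2 + 103356 = 195491.4.
Divide by N: 195491.4 / 352 = 555.3733... → 555.37.

555.37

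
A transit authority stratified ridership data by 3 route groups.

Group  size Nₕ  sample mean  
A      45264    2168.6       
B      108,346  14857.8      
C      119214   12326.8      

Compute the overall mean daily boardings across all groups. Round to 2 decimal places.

N = 45264 + 108346 + 119214 = 272824.
Weight each subgroup mean by Nₕ/N and sum.
Σ Nₕx̄ₕ = 45264·2168.6 + 108346·14857.8 + 119214·12326.8 = 98159510.4 + 1609783198.8 + 1469527135.2 = 3177469844.4.
Divide by N: 3177469844.4 / 272824 = 11646.5921... → 11646.59.

11646.59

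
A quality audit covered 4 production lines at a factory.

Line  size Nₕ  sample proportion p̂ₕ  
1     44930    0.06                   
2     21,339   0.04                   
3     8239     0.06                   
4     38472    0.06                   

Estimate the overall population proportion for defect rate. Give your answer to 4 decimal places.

0.0562

Wₕ = Nₕ/N with N = 112980: 0.3977, 0.1889, 0.0729, 0.3405.
p̂_st = 0.3977·0.06 + 0.1889·0.04 + 0.0729·0.06 + 0.3405·0.06 ≈ 0.056223... → 0.0562.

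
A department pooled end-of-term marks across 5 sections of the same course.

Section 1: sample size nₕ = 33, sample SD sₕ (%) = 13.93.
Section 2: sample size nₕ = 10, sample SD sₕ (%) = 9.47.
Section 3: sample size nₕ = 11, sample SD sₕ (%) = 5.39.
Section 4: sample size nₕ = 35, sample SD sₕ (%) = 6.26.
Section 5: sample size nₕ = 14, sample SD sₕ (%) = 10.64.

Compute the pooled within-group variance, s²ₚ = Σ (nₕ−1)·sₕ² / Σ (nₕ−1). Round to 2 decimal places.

Degrees of freedom: 32 + 9 + 10 + 34 + 13 = 98.
Σ(nₕ−1)sₕ² = 32·194.0449 + 9·89.6809 + 10·29.0521 + 34·39.1876 + 13·113.2096 = 10111.1891.
s²ₚ = 10111.1891 / 98 = 103.1754... → 103.18.

103.18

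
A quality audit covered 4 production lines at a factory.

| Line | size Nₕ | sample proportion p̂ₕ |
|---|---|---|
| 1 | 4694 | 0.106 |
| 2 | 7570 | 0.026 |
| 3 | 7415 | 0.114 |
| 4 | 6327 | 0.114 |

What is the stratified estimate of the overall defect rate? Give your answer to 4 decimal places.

N = 4694 + 7570 + 7415 + 6327 = 26006.
Overall proportion = Σ (Nₕ/N)·p̂ₕ.
Σ Nₕp̂ₕ = 497.564 + 196.82 + 845.31 + 721.278 = 2260.972.
2260.972 / 26006 = 0.086940... → 0.0869.

0.0869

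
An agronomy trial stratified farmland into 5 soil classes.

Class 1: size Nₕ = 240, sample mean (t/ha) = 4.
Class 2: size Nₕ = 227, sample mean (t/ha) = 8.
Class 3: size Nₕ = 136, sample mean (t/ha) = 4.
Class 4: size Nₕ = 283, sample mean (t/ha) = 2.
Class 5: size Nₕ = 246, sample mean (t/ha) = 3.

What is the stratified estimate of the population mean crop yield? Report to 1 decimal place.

N = 240 + 227 + 136 + 283 + 246 = 1132.
Overall mean = Σ (Nₕ/N)·x̄ₕ — weight by population share, not a simple average.
Σ Nₕx̄ₕ = 240·4 + 227·8 + 136·4 + 283·2 + 246·3 = 960 + 1816 + 544 + 566 + 738 = 4624.
Divide by N: 4624 / 1132 = 4.085... → 4.1.

4.1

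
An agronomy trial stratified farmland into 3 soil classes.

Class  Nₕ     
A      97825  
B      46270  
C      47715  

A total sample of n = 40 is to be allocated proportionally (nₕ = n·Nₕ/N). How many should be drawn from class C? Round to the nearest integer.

N = 97825 + 46270 + 47715 = 191810.
n_C = 40·47715/191810 = 9.950... → 10.

10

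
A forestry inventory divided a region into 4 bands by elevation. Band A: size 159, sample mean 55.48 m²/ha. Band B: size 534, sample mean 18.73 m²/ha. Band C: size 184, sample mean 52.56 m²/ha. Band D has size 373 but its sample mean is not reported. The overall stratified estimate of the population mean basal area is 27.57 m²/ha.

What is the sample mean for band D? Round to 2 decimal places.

16.00

N = 159 + 534 + 184 + 373 = 1250.
Overall total = μ·N = 27.57·1250 = 34462.5.
Subtract the known strata: 159·55.48 + 534·18.73 + 184·52.56 = 28494.18.
Remaining total for band D: 34462.5 − 28494.18 = 5968.32.
Divide by its size: 5968.32 / 373 = 16.0009... → 16.00.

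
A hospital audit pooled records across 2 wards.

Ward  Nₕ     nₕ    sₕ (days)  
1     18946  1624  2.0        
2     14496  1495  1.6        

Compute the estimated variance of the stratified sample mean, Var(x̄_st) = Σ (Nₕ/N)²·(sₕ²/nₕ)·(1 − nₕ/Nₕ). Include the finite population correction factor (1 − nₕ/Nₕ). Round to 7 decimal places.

0.0010113

N = 33442. Term for each stratum: Wₕ²sₕ²/nₕ·(1−nₕ/Nₕ).
Var(x̄_st) = 0.0007227782 + 0.0002885621 = 0.0010113403 → 0.0010113.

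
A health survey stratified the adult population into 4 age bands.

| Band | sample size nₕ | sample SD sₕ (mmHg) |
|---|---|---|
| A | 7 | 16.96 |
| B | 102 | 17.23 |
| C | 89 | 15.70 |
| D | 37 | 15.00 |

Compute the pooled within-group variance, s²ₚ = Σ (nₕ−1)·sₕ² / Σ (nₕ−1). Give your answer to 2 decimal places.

266.24

Degrees of freedom: 6 + 101 + 88 + 36 = 231.
Σ(nₕ−1)sₕ² = 6·287.6416 + 101·296.8729 + 88·246.49 + 36·225 = 61501.1325.
s²ₚ = 61501.1325 / 231 = 266.2387... → 266.24.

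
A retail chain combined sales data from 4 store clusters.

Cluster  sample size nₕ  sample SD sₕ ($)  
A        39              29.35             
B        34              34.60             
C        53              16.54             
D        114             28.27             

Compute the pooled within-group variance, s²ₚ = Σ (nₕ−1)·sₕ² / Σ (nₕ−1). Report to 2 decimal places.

749.05

Degrees of freedom: 38 + 33 + 52 + 113 = 236.
Σ(nₕ−1)sₕ² = 38·861.4225 + 33·1197.16 + 52·273.5716 + 113·799.1929 = 176774.8559.
s²ₚ = 176774.8559 / 236 = 749.0460... → 749.05.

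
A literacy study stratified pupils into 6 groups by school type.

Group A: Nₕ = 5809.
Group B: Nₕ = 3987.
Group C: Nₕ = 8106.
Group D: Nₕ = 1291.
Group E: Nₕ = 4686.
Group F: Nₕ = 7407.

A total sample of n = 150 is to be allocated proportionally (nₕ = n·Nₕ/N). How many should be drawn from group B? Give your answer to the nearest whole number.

19

Share of group B = 3987/31286 = 0.12744.
Allocate 150 × 0.12744 = 19.116... → 19.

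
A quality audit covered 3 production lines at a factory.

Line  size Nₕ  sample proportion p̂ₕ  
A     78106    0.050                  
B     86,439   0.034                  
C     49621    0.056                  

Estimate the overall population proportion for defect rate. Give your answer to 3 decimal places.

0.045

N = 78106 + 86439 + 49621 = 214166.
Overall proportion = Σ (Nₕ/N)·p̂ₕ.
Σ Nₕp̂ₕ = 3905.3 + 2938.926 + 2778.776 = 9623.002.
9623.002 / 214166 = 0.04493... → 0.045.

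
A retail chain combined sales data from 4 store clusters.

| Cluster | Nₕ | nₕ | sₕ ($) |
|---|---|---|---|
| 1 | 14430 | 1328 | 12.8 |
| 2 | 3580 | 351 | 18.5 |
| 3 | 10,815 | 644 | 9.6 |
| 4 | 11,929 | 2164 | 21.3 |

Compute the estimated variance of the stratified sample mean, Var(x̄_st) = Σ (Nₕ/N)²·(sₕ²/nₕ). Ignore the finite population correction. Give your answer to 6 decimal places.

N = 40754; Wₕ = Nₕ/N.
cluster 1: (14430/40754)²·12.8²/1328 = 0.015467283
cluster 2: (3580/40754)²·18.5²/351 = 0.007524227
cluster 3: (10815/40754)²·9.6²/644 = 0.010077880
cluster 4: (11929/40754)²·21.3²/2164 = 0.017962614
Sum = 0.051032005 → 0.051032.

0.051032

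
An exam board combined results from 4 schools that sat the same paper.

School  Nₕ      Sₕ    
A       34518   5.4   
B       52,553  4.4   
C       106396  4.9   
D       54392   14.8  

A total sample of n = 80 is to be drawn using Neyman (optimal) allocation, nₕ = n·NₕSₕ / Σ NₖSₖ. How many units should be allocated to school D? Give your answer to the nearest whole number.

A: NₕSₕ = 34518·5.4 = 186397.2
B: NₕSₕ = 52553·4.4 = 231233.2
C: NₕSₕ = 106396·4.9 = 521340.4
D: NₕSₕ = 54392·14.8 = 805001.6
Σ NₕSₕ = 1743972.4.
n_D = 80·805001.6/1743972.4 = 36.927... → 37.

37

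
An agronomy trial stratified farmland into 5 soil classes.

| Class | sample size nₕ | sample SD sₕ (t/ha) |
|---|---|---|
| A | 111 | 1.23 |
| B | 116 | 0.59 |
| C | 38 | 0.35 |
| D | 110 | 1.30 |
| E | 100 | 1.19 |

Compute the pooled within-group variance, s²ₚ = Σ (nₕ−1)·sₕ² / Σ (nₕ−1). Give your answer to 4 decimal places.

1.1391

Degrees of freedom: 110 + 115 + 37 + 109 + 99 = 470.
Σ(nₕ−1)sₕ² = 110·1.5129 + 115·0.3481 + 37·0.1225 + 109·1.69 + 99·1.4161 = 535.3869.
s²ₚ = 535.3869 / 470 = 1.139121... → 1.1391.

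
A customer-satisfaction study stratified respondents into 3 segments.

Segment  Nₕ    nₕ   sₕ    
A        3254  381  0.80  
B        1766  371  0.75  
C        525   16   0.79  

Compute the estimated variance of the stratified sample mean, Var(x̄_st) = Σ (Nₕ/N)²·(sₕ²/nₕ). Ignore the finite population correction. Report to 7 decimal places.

N = 5545. Term for each stratum: Wₕ²sₕ²/nₕ.
Var(x̄_st) = 0.0005784782 + 0.0001537896 + 0.0003496630 = 0.0010819308 → 0.0010819.

0.0010819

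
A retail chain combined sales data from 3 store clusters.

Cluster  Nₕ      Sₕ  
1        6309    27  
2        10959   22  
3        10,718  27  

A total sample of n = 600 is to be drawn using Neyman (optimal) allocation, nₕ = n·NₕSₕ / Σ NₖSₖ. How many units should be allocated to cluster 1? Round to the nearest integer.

Σ NₕSₕ = 6309·27 + 10959·22 + 10718·27 = 700827.
Share for 1: 170343/700827 = 0.24306.
n_1 = 600 × 0.24306 = 145.836... → 146.

146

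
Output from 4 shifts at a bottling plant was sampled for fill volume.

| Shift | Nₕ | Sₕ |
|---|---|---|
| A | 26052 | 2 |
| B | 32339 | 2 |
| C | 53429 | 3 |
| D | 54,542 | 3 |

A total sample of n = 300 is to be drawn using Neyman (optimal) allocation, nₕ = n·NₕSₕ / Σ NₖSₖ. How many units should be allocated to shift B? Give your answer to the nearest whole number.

44

Σ NₕSₕ = 26052·2 + 32339·2 + 53429·3 + 54542·3 = 440695.
Share for B: 64678/440695 = 0.14676.
n_B = 300 × 0.14676 = 44.029... → 44.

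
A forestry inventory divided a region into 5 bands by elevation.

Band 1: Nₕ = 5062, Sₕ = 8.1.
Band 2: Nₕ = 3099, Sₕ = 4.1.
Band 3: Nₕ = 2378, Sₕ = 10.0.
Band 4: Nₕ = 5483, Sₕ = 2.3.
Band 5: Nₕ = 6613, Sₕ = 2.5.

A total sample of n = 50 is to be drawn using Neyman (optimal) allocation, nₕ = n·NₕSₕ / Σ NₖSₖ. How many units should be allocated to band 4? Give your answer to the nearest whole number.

1: NₕSₕ = 5062·8.1 = 41002.2
2: NₕSₕ = 3099·4.1 = 12705.9
3: NₕSₕ = 2378·10.0 = 23780
4: NₕSₕ = 5483·2.3 = 12610.9
5: NₕSₕ = 6613·2.5 = 16532.5
Σ NₕSₕ = 106631.5.
n_4 = 50·12610.9/106631.5 = 5.913... → 6.

6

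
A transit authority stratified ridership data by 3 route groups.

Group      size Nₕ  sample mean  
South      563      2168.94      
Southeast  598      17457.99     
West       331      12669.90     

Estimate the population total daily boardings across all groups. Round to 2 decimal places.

15854728.14

Population total = Σ Nₕ·x̄ₕ (each stratum's size times its mean).
563·2168.94 + 598·17457.99 + 331·12669.90 = 1221113.22 + 10439878.02 + 4193736.9 = 15854728.14.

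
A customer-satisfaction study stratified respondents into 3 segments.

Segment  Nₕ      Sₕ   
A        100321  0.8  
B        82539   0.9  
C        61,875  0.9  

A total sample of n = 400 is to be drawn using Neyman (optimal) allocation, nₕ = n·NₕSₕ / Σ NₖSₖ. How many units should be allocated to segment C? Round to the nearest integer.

106

Σ NₕSₕ = 100321·0.8 + 82539·0.9 + 61875·0.9 = 210229.4.
Share for C: 55687.5/210229.4 = 0.26489.
n_C = 400 × 0.26489 = 105.956... → 106.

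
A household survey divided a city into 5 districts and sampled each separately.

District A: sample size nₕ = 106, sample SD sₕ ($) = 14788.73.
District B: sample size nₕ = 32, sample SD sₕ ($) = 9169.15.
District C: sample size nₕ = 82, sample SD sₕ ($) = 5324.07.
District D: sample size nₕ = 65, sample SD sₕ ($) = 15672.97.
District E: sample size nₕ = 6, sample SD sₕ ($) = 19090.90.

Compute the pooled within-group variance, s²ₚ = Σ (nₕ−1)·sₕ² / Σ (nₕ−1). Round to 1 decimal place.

158775740.8

A: (106−1)·14788.73² = 105·218706535.0129 = 22964186176.3545
B: (32−1)·9169.15² = 31·84073311.7225 = 2606272663.3975
C: (82−1)·5324.07² = 81·28345721.3649 = 2296003430.5569
D: (65−1)·15672.97² = 64·245641988.6209 = 15721087271.7376
E: (6−1)·19090.90² = 5·364462462.81 = 1822312314.05
Numerator = 45409861856.0965; denominator = Σ(nₕ−1) = 286.
s²ₚ = 45409861856.0965/286 = 158775740.756... → 158775740.8.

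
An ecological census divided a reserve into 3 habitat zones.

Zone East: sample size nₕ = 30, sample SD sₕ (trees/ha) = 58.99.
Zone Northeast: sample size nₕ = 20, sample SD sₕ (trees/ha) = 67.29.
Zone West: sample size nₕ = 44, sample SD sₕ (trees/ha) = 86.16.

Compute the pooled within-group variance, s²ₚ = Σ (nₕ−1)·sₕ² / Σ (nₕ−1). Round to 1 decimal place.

Degrees of freedom: 29 + 19 + 43 = 91.
Σ(nₕ−1)sₕ² = 29·3479.8201 + 19·4527.9441 + 43·7423.5456 = 506158.1816.
s²ₚ = 506158.1816 / 91 = 5562.178... → 5562.2.

5562.2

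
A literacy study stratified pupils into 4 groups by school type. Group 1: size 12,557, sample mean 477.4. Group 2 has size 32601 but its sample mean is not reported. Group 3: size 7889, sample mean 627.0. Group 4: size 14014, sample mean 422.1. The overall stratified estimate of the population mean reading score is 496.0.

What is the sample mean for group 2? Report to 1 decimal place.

503.2

N = 12557 + 32601 + 7889 + 14014 = 67061.
Overall total = μ·N = 496.0·67061 = 33262256.
Subtract the known strata: 12557·477.4 + 7889·627.0 + 14014·422.1 = 16856424.2.
Remaining total for group 2: 33262256 − 16856424.2 = 16405831.8.
Divide by its size: 16405831.8 / 32601 = 503.231... → 503.2.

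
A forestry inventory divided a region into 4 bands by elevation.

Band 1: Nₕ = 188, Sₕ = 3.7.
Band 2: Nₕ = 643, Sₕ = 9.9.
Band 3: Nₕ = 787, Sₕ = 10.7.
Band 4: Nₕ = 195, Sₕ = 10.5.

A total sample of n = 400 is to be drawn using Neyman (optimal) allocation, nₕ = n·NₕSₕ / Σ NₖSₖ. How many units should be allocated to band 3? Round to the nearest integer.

Σ NₕSₕ = 188·3.7 + 643·9.9 + 787·10.7 + 195·10.5 = 17529.7.
Share for 3: 8420.9/17529.7 = 0.48038.
n_3 = 400 × 0.48038 = 192.152... → 192.

192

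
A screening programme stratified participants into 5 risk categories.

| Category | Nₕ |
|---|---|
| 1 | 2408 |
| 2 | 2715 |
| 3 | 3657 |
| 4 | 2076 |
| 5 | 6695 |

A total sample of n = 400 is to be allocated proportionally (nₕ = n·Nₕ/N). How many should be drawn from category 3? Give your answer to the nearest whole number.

N = 2408 + 2715 + 3657 + 2076 + 6695 = 17551.
n_3 = 400·3657/17551 = 83.346... → 83.

83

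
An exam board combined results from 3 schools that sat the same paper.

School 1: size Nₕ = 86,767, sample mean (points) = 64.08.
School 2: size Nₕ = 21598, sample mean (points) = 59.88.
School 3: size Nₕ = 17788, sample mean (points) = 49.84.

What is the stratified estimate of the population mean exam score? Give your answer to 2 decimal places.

61.35

N = 86767 + 21598 + 17788 = 126153.
Overall mean = Σ (Nₕ/N)·x̄ₕ — weight by population share, not a simple average.
Σ Nₕx̄ₕ = 86767·64.08 + 21598·59.88 + 17788·49.84 = 5560029.36 + 1293288.24 + 886553.92 = 7739871.52.
Divide by N: 7739871.52 / 126153 = 61.3531... → 61.35.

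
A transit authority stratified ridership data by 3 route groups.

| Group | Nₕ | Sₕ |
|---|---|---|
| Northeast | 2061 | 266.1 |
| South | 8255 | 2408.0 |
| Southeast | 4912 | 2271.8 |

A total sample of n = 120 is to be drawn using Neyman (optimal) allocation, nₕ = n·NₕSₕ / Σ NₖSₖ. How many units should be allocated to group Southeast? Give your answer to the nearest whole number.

Northeast: NₕSₕ = 2061·266.1 = 548432.1
South: NₕSₕ = 8255·2408.0 = 19878040
Southeast: NₕSₕ = 4912·2271.8 = 11159081.6
Σ NₕSₕ = 31585553.7.
n_Southeast = 120·11159081.6/31585553.7 = 42.396... → 42.

42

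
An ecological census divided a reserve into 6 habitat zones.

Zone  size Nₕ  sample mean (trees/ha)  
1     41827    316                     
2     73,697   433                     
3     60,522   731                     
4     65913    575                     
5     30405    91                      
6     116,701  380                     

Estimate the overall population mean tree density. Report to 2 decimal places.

448.21

x̄_st = (Σ Nₕx̄ₕ) / (Σ Nₕ) = (41827·316 + 73697·433 + 60522·731 + 65913·575 + 30405·91 + 116701·380) / 389065
= 174382925 / 389065 = 448.2103... → 448.21.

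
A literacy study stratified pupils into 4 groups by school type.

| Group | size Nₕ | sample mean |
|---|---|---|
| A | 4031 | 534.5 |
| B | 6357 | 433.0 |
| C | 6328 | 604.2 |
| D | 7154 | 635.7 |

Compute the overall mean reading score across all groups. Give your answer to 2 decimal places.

x̄_st = (Σ Nₕx̄ₕ) / (Σ Nₕ) = (4031·534.5 + 6357·433.0 + 6328·604.2 + 7154·635.7) / 23870
= 13278325.9 / 23870 = 556.2767... → 556.28.

556.28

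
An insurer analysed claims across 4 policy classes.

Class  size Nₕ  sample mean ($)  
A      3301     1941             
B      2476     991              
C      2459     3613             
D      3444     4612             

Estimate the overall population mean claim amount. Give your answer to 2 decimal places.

x̄_st = (Σ Nₕx̄ₕ) / (Σ Nₕ) = (3301·1941 + 2476·991 + 2459·3613 + 3444·4612) / 11680
= 33629052 / 11680 = 2879.1997... → 2879.20.

2879.20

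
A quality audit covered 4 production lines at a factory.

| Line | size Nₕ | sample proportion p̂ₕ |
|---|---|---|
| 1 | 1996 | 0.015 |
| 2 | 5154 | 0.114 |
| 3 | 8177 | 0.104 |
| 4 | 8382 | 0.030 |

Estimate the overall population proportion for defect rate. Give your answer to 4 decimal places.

0.0725

Wₕ = Nₕ/N with N = 23709: 0.0842, 0.2174, 0.3449, 0.3535.
p̂_st = 0.0842·0.015 + 0.2174·0.114 + 0.3449·0.104 + 0.3535·0.030 ≈ 0.072519... → 0.0725.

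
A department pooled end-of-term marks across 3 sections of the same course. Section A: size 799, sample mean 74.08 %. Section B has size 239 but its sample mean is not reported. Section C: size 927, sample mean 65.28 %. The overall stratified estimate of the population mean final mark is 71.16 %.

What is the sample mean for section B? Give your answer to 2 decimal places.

Σ Nₕx̄ₕ = N·μ, so 239·x̄_B = 1965·71.16 − (799·74.08 + 927·65.28).
= 139829.4 − 119704.48 = 20124.92.
x̄_B = 20124.92 / 239 = 84.2047... → 84.20.

84.20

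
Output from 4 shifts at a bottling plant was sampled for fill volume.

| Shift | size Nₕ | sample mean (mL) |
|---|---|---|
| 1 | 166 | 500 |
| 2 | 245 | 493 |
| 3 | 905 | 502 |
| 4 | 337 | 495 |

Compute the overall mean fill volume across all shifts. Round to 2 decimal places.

x̄_st = (Σ Nₕx̄ₕ) / (Σ Nₕ) = (166·500 + 245·493 + 905·502 + 337·495) / 1653
= 824910 / 1653 = 499.0381... → 499.04.

499.04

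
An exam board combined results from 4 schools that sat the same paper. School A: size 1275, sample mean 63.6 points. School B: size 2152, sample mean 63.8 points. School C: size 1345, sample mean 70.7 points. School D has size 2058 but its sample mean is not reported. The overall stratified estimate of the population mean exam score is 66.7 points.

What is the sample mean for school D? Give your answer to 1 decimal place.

Σ Nₕx̄ₕ = N·μ, so 2058·x̄_D = 6830·66.7 − (1275·63.6 + 2152·63.8 + 1345·70.7).
= 455561 − 313479.1 = 142081.9.
x̄_D = 142081.9 / 2058 = 69.039... → 69.0.

69.0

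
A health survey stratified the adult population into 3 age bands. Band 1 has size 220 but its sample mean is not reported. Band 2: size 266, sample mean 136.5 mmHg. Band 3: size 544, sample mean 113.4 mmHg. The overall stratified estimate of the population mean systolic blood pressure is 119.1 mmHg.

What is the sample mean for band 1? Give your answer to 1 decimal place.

Σ Nₕx̄ₕ = N·μ, so 220·x̄_1 = 1030·119.1 − (266·136.5 + 544·113.4).
= 122673 − 97998.6 = 24674.4.
x̄_1 = 24674.4 / 220 = 112.156... → 112.2.

112.2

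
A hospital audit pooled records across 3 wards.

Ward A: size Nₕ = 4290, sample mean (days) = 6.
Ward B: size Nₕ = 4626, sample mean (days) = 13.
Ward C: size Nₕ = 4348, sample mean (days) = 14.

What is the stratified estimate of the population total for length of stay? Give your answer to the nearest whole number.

Population total = Σ Nₕ·x̄ₕ (each stratum's size times its mean).
4290·6 + 4626·13 + 4348·14 = 25740 + 60138 + 60872 = 146750.

146750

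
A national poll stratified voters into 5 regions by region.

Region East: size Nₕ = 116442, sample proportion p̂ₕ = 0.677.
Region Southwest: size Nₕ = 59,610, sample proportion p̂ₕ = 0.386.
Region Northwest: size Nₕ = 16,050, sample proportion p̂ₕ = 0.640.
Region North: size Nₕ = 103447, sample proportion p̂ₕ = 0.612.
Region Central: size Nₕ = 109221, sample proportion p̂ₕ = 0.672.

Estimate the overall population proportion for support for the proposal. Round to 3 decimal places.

0.615

Wₕ = Nₕ/N with N = 404770: 0.2877, 0.1473, 0.0397, 0.2556, 0.2698.
p̂_st = 0.2877·0.677 + 0.1473·0.386 + 0.0397·0.640 + 0.2556·0.612 + 0.2698·0.672 ≈ 0.61472... → 0.615.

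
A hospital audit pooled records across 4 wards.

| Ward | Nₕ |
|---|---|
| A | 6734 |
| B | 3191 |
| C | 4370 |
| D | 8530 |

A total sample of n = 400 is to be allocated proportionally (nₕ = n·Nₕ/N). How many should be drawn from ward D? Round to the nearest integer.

149

N = 6734 + 3191 + 4370 + 8530 = 22825.
n_D = 400·8530/22825 = 149.485... → 149.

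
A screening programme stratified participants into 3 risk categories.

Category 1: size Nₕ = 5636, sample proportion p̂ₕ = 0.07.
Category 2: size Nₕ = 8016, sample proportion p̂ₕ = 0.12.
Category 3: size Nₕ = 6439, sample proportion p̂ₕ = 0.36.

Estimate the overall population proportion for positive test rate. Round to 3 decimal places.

Wₕ = Nₕ/N with N = 20091: 0.2805, 0.3990, 0.3205.
p̂_st = 0.2805·0.07 + 0.3990·0.12 + 0.3205·0.36 ≈ 0.18289... → 0.183.

0.183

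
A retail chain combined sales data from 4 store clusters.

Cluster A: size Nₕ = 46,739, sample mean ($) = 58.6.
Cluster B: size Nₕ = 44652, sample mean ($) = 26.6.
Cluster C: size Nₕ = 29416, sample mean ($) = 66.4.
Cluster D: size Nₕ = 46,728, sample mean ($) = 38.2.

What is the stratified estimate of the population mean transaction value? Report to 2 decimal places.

45.75

x̄_st = (Σ Nₕx̄ₕ) / (Σ Nₕ) = (46739·58.6 + 44652·26.6 + 29416·66.4 + 46728·38.2) / 167535
= 7664880.6 / 167535 = 45.7509... → 45.75.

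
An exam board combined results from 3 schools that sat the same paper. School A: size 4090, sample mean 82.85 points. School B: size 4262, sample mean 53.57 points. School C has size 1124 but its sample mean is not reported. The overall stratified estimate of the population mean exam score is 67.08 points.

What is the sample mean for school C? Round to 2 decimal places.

N = 4090 + 4262 + 1124 = 9476.
Overall total = μ·N = 67.08·9476 = 635650.08.
Subtract the known strata: 4090·82.85 + 4262·53.57 = 567171.84.
Remaining total for school C: 635650.08 − 567171.84 = 68478.24.
Divide by its size: 68478.24 / 1124 = 60.9237... → 60.92.

60.92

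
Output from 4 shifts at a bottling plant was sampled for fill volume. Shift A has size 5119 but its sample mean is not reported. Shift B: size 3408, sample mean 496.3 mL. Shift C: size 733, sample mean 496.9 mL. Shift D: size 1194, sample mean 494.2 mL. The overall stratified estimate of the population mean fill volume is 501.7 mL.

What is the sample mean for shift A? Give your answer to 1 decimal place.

507.7

Σ Nₕx̄ₕ = N·μ, so 5119·x̄_A = 10454·501.7 − (3408·496.3 + 733·496.9 + 1194·494.2).
= 5244771.8 − 2645692.9 = 2599078.9.
x̄_A = 2599078.9 / 5119 = 507.732... → 507.7.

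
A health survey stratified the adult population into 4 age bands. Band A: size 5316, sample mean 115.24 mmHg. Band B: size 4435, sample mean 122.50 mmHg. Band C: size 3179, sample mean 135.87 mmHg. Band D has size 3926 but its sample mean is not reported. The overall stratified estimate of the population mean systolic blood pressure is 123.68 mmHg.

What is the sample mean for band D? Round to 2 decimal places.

Σ Nₕx̄ₕ = N·μ, so 3926·x̄_D = 16856·123.68 − (5316·115.24 + 4435·122.50 + 3179·135.87).
= 2084750.08 − 1587834.07 = 496916.01.
x̄_D = 496916.01 / 3926 = 126.5706... → 126.57.

126.57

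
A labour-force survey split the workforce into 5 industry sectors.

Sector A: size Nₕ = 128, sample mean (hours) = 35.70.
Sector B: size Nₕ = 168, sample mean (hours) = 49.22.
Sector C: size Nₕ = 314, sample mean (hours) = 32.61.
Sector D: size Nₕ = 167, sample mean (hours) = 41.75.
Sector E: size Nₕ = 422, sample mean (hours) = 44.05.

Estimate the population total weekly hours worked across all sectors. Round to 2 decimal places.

48639.45

A: 128·35.70 = 4569.6
B: 168·49.22 = 8268.96
C: 314·32.61 = 10239.54
D: 167·41.75 = 6972.25
E: 422·44.05 = 18589.1
τ̂ = Σ Nₕx̄ₕ = 48639.45.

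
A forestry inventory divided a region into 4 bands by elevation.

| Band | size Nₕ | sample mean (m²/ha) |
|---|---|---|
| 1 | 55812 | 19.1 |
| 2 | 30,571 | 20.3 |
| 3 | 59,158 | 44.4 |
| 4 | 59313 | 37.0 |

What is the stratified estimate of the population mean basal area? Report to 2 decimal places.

x̄_st = (Σ Nₕx̄ₕ) / (Σ Nₕ) = (55812·19.1 + 30571·20.3 + 59158·44.4 + 59313·37.0) / 204854
= 6507796.7 / 204854 = 31.7680... → 31.77.

31.77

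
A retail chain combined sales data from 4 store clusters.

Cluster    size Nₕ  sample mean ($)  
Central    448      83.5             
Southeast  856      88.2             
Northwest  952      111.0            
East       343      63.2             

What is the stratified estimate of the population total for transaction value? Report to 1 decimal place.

240256.8

Population total = Σ Nₕ·x̄ₕ (each stratum's size times its mean).
448·83.5 + 856·88.2 + 952·111.0 + 343·63.2 = 37408 + 75499.2 + 105672 + 21677.6 = 240256.8.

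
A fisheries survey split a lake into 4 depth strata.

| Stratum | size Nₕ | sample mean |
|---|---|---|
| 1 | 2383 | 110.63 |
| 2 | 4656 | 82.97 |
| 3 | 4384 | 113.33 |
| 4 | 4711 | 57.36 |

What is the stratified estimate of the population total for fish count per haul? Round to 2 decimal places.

1: 2383·110.63 = 263631.29
2: 4656·82.97 = 386308.32
3: 4384·113.33 = 496838.72
4: 4711·57.36 = 270222.96
τ̂ = Σ Nₕx̄ₕ = 1417001.29.

1417001.29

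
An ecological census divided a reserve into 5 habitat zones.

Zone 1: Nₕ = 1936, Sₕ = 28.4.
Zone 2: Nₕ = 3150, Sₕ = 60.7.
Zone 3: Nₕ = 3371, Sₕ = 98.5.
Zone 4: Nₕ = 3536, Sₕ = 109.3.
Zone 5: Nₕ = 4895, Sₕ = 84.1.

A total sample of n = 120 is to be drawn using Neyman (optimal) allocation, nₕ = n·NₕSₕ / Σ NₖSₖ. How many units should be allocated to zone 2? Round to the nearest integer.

1: NₕSₕ = 1936·28.4 = 54982.4
2: NₕSₕ = 3150·60.7 = 191205
3: NₕSₕ = 3371·98.5 = 332043.5
4: NₕSₕ = 3536·109.3 = 386484.8
5: NₕSₕ = 4895·84.1 = 411669.5
Σ NₕSₕ = 1376385.2.
n_2 = 120·191205/1376385.2 = 16.670... → 17.

17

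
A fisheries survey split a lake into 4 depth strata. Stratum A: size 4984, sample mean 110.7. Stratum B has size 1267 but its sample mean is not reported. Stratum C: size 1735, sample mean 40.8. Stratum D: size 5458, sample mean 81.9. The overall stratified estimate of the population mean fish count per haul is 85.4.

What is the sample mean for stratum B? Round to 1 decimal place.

62.0

N = 4984 + 1267 + 1735 + 5458 = 13444.
Overall total = μ·N = 85.4·13444 = 1148117.6.
Subtract the known strata: 4984·110.7 + 1735·40.8 + 5458·81.9 = 1069527.
Remaining total for stratum B: 1148117.6 − 1069527 = 78590.6.
Divide by its size: 78590.6 / 1267 = 62.029... → 62.0.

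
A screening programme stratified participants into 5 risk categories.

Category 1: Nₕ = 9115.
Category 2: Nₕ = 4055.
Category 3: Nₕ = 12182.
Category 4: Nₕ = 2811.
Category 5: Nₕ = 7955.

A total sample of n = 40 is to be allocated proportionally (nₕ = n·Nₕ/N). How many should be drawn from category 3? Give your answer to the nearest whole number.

13

Share of category 3 = 12182/36118 = 0.33728.
Allocate 40 × 0.33728 = 13.491... → 13.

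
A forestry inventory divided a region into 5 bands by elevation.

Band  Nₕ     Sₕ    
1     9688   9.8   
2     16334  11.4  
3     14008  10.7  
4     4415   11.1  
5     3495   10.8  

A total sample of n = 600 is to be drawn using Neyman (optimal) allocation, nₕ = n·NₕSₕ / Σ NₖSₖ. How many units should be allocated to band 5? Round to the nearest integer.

44

1: NₕSₕ = 9688·9.8 = 94942.4
2: NₕSₕ = 16334·11.4 = 186207.6
3: NₕSₕ = 14008·10.7 = 149885.6
4: NₕSₕ = 4415·11.1 = 49006.5
5: NₕSₕ = 3495·10.8 = 37746
Σ NₕSₕ = 517788.1.
n_5 = 600·37746/517788.1 = 43.739... → 44.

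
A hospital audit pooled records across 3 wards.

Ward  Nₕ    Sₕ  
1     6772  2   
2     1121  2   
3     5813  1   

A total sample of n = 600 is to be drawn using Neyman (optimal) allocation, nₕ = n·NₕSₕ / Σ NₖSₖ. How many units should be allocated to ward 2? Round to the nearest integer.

62

1: NₕSₕ = 6772·2 = 13544
2: NₕSₕ = 1121·2 = 2242
3: NₕSₕ = 5813·1 = 5813
Σ NₕSₕ = 21599.
n_2 = 600·2242/21599 = 62.281... → 62.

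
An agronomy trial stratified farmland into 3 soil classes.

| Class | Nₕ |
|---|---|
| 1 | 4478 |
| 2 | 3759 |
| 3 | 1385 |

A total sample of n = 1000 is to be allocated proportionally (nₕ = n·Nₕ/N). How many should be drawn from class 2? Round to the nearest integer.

N = 4478 + 3759 + 1385 = 9622.
n_2 = 1000·3759/9622 = 390.667... → 391.

391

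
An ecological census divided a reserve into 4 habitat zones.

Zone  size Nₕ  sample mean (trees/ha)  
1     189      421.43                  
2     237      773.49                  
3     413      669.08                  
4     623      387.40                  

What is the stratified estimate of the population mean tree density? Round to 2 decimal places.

N = 189 + 237 + 413 + 623 = 1462.
Weight each subgroup mean by Nₕ/N and sum.
Σ Nₕx̄ₕ = 189·421.43 + 237·773.49 + 413·669.08 + 623·387.40 = 79650.27 + 183317.13 + 276330.04 + 241350.2 = 780647.64.
Divide by N: 780647.64 / 1462 = 533.9587... → 533.96.

533.96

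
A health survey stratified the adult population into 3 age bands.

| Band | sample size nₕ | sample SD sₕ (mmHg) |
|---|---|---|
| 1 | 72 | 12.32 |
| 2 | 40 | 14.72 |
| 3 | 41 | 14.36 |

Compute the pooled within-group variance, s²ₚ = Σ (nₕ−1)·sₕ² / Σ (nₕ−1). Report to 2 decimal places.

1: (72−1)·12.32² = 71·151.7824 = 10776.5504
2: (40−1)·14.72² = 39·216.6784 = 8450.4576
3: (41−1)·14.36² = 40·206.2096 = 8248.384
Numerator = 27475.392; denominator = Σ(nₕ−1) = 150.
s²ₚ = 27475.392/150 = 183.1693... → 183.17.

183.17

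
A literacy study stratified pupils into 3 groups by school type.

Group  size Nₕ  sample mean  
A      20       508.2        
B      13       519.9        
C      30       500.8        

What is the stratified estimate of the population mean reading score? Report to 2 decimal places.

N = 63; weights Wₕ = Nₕ/N = (0.3175, 0.2063, 0.4762).
x̄_st = Σ Wₕ·x̄ₕ = 0.3175·508.2 + 0.2063·519.9 + 0.4762·500.8 ≈ 507.0905...
→ 507.09.

507.09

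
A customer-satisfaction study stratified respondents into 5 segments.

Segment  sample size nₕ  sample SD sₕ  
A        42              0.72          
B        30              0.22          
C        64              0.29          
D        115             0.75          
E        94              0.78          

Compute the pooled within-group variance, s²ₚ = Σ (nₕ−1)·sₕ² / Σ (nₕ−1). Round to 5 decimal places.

0.43724

A: (42−1)·0.72² = 41·0.5184 = 21.2544
B: (30−1)·0.22² = 29·0.0484 = 1.4036
C: (64−1)·0.29² = 63·0.0841 = 5.2983
D: (115−1)·0.75² = 114·0.5625 = 64.125
E: (94−1)·0.78² = 93·0.6084 = 56.5812
Numerator = 148.6625; denominator = Σ(nₕ−1) = 340.
s²ₚ = 148.6625/340 = 0.4372426... → 0.43724.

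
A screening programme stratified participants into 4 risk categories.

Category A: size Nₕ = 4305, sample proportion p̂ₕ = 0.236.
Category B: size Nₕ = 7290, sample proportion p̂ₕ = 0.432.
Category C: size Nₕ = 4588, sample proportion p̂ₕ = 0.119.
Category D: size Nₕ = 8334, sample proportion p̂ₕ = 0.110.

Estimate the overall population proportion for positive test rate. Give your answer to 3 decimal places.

N = 4305 + 7290 + 4588 + 8334 = 24517.
Overall proportion = Σ (Nₕ/N)·p̂ₕ.
Σ Nₕp̂ₕ = 1015.98 + 3149.28 + 545.972 + 916.74 = 5627.972.
5627.972 / 24517 = 0.22955... → 0.230.

0.230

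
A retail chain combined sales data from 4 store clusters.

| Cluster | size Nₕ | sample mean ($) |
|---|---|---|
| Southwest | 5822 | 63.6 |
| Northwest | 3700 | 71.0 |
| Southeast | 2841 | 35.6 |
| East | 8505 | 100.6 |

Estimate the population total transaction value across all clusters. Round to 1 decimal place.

1589721.8

Population total = Σ Nₕ·x̄ₕ (each stratum's size times its mean).
5822·63.6 + 3700·71.0 + 2841·35.6 + 8505·100.6 = 370279.2 + 262700 + 101139.6 + 855603 = 1589721.8.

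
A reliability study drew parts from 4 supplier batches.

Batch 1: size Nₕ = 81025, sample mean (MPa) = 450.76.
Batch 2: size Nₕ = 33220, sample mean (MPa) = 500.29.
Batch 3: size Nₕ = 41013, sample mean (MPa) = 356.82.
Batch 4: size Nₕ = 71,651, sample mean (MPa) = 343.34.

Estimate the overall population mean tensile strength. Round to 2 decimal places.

407.11

x̄_st = (Σ Nₕx̄ₕ) / (Σ Nₕ) = (81025·450.76 + 33220·500.29 + 41013·356.82 + 71651·343.34) / 226909
= 92377375.8 / 226909 = 407.1120... → 407.11.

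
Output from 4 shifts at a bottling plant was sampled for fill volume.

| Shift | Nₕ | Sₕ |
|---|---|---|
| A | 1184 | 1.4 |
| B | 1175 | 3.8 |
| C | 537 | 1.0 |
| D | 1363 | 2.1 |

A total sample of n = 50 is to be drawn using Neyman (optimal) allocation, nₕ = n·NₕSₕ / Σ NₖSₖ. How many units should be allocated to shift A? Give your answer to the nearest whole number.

A: NₕSₕ = 1184·1.4 = 1657.6
B: NₕSₕ = 1175·3.8 = 4465
C: NₕSₕ = 537·1.0 = 537
D: NₕSₕ = 1363·2.1 = 2862.3
Σ NₕSₕ = 9521.9.
n_A = 50·1657.6/9521.9 = 8.704... → 9.

9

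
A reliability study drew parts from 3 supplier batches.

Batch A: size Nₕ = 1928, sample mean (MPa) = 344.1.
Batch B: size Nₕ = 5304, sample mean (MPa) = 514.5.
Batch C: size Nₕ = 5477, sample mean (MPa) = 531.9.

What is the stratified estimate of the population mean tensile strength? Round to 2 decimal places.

496.15

N = 1928 + 5304 + 5477 = 12709.
Overall mean = Σ (Nₕ/N)·x̄ₕ — weight by population share, not a simple average.
Σ Nₕx̄ₕ = 1928·344.1 + 5304·514.5 + 5477·531.9 = 663424.8 + 2728908 + 2913216.3 = 6305549.1.
Divide by N: 6305549.1 / 12709 = 496.1483... → 496.15.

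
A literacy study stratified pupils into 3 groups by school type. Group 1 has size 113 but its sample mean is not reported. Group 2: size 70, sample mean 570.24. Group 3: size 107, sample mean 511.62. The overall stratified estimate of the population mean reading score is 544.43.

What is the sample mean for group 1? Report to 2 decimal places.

N = 113 + 70 + 107 = 290.
Overall total = μ·N = 544.43·290 = 157884.7.
Subtract the known strata: 70·570.24 + 107·511.62 = 94660.14.
Remaining total for group 1: 157884.7 − 94660.14 = 63224.56.
Divide by its size: 63224.56 / 113 = 559.5094... → 559.51.

559.51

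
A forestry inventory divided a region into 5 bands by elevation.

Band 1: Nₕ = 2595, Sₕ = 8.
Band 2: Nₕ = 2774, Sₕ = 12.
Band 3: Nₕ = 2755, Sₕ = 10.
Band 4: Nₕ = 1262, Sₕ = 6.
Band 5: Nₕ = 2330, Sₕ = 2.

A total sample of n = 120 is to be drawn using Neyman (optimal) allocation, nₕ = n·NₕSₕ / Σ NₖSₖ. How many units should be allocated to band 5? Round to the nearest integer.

6

1: NₕSₕ = 2595·8 = 20760
2: NₕSₕ = 2774·12 = 33288
3: NₕSₕ = 2755·10 = 27550
4: NₕSₕ = 1262·6 = 7572
5: NₕSₕ = 2330·2 = 4660
Σ NₕSₕ = 93830.
n_5 = 120·4660/93830 = 5.960... → 6.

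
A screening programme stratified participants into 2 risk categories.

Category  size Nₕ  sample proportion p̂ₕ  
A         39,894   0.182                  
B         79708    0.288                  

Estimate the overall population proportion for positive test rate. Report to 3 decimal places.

N = 39894 + 79708 = 119602.
Overall proportion = Σ (Nₕ/N)·p̂ₕ.
Σ Nₕp̂ₕ = 7260.708 + 22955.904 = 30216.612.
30216.612 / 119602 = 0.25264... → 0.253.

0.253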